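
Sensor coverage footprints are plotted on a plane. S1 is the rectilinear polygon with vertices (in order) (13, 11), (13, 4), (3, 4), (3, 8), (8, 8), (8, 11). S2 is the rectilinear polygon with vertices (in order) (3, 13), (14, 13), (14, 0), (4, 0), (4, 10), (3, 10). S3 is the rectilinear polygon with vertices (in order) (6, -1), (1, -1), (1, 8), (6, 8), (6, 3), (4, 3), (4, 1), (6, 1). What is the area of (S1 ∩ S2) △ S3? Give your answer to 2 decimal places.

|S1 ∩ S2| = 51.
|(S1 ∩ S2) ∩ S3| = 8.
|(S1 ∩ S2) △ S3| = 51 + 41 − 16 = 76.00.

76.00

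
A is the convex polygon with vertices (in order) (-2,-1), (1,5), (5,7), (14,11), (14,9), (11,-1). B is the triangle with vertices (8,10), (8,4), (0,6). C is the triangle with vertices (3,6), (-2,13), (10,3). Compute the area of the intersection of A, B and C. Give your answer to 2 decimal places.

6.04

The intersection is the polygon with vertices (5.13,7.058), (8,4.667), (8,4), (7.2,4.2), (3,6), (5,7).
By the shoelace formula its area is 6.04.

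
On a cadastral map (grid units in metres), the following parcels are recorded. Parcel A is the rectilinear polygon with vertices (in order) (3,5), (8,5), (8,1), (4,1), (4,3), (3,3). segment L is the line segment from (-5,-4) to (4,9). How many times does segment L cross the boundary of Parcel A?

The segment lies entirely outside Parcel A and never meets its boundary.

0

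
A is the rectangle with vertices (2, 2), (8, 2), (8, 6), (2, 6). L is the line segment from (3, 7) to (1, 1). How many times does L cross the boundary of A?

2

The segment meets the boundary at (2,4), (2.667,6).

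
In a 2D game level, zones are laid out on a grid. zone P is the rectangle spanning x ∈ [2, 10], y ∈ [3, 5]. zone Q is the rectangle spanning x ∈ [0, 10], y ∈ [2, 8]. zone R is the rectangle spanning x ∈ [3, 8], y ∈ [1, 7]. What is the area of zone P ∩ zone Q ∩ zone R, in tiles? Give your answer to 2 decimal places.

10.00

The intersection is the polygon with vertices (3,3), (3,5), (8,5), (8,3).
By the shoelace formula its area is 10.00.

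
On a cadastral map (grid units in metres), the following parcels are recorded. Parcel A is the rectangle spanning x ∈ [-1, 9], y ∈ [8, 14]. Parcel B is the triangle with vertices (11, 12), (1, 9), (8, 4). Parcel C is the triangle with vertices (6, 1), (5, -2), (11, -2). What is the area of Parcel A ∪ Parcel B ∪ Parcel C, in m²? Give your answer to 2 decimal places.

By inclusion–exclusion:
Individual areas: |Parcel A| = 60, |Parcel B| = 35.5, |Parcel C| = 9.
|Parcel A∩Parcel B| = 16.9.
|Parcel A∩Parcel C| = 0.
|Parcel B∩Parcel C| = 0.
|Parcel A∩Parcel B∩Parcel C| = 0.
|Parcel A ∪ Parcel B ∪ Parcel C| = 104.5 − 16.9 + 0 = 87.60.

87.60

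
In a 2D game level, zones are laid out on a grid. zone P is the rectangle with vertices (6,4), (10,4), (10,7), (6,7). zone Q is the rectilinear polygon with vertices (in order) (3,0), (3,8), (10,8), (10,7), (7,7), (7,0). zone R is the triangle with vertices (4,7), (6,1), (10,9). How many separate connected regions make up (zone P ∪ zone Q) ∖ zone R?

2

(zone P ∪ zone Q) ∖ zone R splits into 2 disjoint pieces (area 6, area 19.5).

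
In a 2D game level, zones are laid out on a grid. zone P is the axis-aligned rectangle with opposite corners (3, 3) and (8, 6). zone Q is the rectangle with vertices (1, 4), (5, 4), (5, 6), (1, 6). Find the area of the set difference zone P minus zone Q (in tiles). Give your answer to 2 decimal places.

|zone P∩zone Q|: x∈[3,5], y∈[4,6] → 2·2 = 4.
|zone P| = 15.
|zone P ∖ zone Q| = |zone P| − |zone P∩zone Q| = 15 − 4 = 11.00.

11.00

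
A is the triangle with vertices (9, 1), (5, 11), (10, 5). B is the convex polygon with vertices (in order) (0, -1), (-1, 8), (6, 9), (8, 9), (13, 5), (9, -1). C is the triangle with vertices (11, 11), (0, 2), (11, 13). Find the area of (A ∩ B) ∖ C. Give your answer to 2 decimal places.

11.14

|A ∩ B| = 12.1306.
|(A ∩ B) ∩ C| = 0.9885.
|(A ∩ B) ∖ C| = 12.1306 − 0.9885 = 11.14.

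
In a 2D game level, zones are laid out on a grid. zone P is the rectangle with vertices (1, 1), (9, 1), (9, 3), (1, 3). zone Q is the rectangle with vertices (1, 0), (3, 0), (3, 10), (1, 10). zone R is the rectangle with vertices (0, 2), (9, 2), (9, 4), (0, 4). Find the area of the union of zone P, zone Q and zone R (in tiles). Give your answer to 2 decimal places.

By inclusion–exclusion:
Individual areas: |zone P| = 16, |zone Q| = 20, |zone R| = 18.
|zone P∩zone Q|: x∈[1,3], y∈[1,3] → 2·2 = 4.
|zone P∩zone R|: x∈[1,9], y∈[2,3] → 8·1 = 8.
|zone Q∩zone R|: x∈[1,3], y∈[2,4] → 2·2 = 4.
|zone P∩zone Q∩zone R| = 2.
|zone P ∪ zone Q ∪ zone R| = 54 − 16 + 2 = 40.00.

40.00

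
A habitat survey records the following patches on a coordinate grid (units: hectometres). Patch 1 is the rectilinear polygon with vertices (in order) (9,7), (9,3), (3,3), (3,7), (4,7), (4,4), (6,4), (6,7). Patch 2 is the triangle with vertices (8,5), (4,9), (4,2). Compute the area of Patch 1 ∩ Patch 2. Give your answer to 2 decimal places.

5.33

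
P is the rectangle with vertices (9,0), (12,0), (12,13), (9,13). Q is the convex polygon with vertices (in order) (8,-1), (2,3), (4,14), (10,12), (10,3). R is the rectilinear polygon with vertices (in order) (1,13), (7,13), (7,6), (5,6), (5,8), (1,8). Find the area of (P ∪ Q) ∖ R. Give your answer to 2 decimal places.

93.65

|P ∪ Q| = 115.8333.
|(P ∪ Q) ∩ R| = 22.1818.
|(P ∪ Q) ∖ R| = 115.8333 − 22.1818 = 93.65.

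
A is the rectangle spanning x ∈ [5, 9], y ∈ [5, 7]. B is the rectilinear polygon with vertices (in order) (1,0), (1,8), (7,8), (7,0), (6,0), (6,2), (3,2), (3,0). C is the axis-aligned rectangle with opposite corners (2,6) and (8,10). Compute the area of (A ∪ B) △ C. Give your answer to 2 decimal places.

48.00

|A ∪ B| = 46.
|(A ∪ B) ∩ C| = 11.
|(A ∪ B) △ C| = 46 + 24 − 22 = 48.00.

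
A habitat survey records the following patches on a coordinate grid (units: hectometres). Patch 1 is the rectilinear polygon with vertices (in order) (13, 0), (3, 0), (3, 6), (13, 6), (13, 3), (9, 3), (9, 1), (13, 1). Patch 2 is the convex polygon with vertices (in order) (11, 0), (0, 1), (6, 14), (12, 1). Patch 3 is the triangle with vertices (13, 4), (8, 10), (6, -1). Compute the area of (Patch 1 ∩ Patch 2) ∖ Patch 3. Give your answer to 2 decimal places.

|Patch 1 ∩ Patch 2| = 39.7448.
|(Patch 1 ∩ Patch 2) ∩ Patch 3| = 16.3604.
|(Patch 1 ∩ Patch 2) ∖ Patch 3| = 39.7448 − 16.3604 = 23.38.

23.38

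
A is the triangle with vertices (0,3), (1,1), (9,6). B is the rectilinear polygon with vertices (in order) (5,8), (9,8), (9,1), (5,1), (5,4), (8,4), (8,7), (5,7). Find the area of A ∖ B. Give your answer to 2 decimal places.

10.15

|A| = 10.5, |A∩B| = 0.3458.
|A ∖ B| = |A| − |A∩B| = 10.5 − 0.3458 = 10.15.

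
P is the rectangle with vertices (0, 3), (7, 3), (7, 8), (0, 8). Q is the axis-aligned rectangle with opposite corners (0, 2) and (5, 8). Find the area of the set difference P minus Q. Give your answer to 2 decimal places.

|P∩Q|: x∈[0,5], y∈[3,8] → 5·5 = 25.
|P| = 35.
|P ∖ Q| = |P| − |P∩Q| = 35 − 25 = 10.00.

10.00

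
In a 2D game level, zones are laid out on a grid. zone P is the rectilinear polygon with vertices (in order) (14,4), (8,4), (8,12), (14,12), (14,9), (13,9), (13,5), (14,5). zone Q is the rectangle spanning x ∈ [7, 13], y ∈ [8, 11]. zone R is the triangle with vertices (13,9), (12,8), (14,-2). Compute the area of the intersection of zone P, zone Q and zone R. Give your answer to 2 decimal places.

The intersection is the polygon with vertices (13,8), (12,8), (13,9).
By the shoelace formula its area is 0.50.

0.50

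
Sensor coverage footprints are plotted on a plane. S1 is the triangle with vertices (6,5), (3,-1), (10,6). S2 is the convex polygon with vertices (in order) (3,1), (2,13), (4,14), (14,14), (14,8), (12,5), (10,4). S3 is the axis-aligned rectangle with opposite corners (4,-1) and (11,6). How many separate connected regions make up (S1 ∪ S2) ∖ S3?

(S1 ∪ S2) ∖ S3 splits into 2 disjoint pieces (area 0.5, area 99.0357).

2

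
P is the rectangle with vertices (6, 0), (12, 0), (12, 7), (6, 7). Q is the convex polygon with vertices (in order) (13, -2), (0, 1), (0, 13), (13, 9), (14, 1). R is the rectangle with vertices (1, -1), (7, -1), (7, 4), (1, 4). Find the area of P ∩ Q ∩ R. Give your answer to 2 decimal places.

4.00

The intersection is the polygon with vertices (6,4), (7,4), (7,0), (6,0).
By the shoelace formula its area is 4.00.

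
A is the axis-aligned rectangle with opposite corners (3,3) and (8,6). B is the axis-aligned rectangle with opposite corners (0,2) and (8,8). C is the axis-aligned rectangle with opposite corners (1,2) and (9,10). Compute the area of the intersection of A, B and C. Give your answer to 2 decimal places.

15.00

The intersection is the polygon with vertices (3,3), (3,6), (8,6), (8,3).
By the shoelace formula its area is 15.00.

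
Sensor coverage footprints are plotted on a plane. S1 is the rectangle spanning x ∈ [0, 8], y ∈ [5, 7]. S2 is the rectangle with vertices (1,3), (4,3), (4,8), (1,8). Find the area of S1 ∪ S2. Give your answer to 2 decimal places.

By inclusion–exclusion:
Individual areas: |S1| = 16, |S2| = 15.
|S1∩S2|: x∈[1,4], y∈[5,7] → 3·2 = 6.
|S1 ∪ S2| = 31 − 6 = 25.00.

25.00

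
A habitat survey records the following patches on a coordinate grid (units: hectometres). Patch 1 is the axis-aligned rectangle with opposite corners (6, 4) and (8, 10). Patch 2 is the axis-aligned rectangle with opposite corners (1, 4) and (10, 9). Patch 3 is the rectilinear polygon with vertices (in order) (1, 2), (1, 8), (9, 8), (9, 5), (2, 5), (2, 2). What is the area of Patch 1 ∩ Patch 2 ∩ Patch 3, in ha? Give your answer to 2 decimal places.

The intersection is the polygon with vertices (6,8), (8,8), (8,5), (6,5).
By the shoelace formula its area is 6.00.

6.00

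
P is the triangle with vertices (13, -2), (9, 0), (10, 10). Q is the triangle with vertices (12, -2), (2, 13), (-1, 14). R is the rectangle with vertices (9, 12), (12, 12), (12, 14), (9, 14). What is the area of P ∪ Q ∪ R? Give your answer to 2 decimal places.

43.48

By inclusion–exclusion:
Individual areas: |P| = 21, |Q| = 17.5, |R| = 6.
|P∩Q| = 1.0212.
|P∩R| = 0.
|Q∩R| = 0.
|P∩Q∩R| = 0.
|P ∪ Q ∪ R| = 44.5 − 1.0212 + 0 = 43.48.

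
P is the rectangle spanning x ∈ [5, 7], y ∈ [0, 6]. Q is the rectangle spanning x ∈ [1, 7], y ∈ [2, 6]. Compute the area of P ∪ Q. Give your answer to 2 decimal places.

28.00

By inclusion–exclusion:
Individual areas: |P| = 12, |Q| = 24.
|P∩Q|: x∈[5,7], y∈[2,6] → 2·4 = 8.
|P ∪ Q| = 36 − 8 = 28.00.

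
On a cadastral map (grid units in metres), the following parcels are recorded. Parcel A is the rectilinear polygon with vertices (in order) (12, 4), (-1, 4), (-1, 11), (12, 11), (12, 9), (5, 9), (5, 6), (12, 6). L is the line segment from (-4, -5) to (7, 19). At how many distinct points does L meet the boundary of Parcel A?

The segment meets the boundary at (3.333,11), (0.125,4).

2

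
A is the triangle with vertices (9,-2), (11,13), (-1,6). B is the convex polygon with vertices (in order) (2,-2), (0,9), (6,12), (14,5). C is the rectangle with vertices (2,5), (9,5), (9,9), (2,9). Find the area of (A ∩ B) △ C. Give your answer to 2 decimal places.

40.52

|A ∩ B| = 65.8397.
|(A ∩ B) ∩ C| = 26.6607.
|(A ∩ B) △ C| = 65.8397 + 28 − 53.3214 = 40.52.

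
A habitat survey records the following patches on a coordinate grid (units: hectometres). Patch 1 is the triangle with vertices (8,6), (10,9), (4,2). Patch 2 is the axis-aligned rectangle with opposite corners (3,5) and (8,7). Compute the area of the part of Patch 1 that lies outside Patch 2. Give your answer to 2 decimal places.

|Patch 1| = 2, |Patch 1∩Patch 2| = 0.6905.
|Patch 1 ∖ Patch 2| = |Patch 1| − |Patch 1∩Patch 2| = 2 − 0.6905 = 1.31.

1.31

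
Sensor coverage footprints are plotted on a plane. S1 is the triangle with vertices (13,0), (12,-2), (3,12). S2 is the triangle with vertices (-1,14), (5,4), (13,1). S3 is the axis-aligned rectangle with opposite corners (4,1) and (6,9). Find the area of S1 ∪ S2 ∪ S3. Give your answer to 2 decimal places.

47.61

By inclusion–exclusion:
Individual areas: |S1| = 16, |S2| = 31, |S3| = 16.
|S1∩S2| = 6.5243.
|S1∩S3| = 0.7429.
|S2∩S3| = 8.1426.
|S1∩S2∩S3| = 0.0222.
|S1 ∪ S2 ∪ S3| = 63 − 15.4098 + 0.0222 = 47.61.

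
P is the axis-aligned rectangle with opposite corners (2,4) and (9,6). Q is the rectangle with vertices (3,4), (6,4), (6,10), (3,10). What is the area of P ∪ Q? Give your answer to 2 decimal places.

By inclusion–exclusion:
Individual areas: |P| = 14, |Q| = 18.
|P∩Q|: x∈[3,6], y∈[4,6] → 3·2 = 6.
|P ∪ Q| = 32 − 6 = 26.00.

26.00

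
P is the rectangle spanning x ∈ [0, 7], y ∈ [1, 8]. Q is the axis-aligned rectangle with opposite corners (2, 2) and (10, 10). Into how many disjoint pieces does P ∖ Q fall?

1

P ∖ Q is a single connected region.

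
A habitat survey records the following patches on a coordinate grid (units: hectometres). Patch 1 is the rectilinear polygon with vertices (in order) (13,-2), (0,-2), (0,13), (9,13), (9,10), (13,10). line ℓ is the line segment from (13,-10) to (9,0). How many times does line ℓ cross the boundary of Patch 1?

The segment meets the boundary at (9.8,-2).

1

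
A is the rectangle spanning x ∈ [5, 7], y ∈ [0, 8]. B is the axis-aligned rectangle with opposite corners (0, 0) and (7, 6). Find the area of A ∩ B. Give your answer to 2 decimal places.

12.00

|A∩B|: x∈[5,7], y∈[0,6] → 2·6 = 12.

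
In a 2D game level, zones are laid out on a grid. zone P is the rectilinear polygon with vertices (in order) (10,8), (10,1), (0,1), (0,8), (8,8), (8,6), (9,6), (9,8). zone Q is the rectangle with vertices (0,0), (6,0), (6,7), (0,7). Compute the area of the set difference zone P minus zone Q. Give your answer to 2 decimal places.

|zone P| = 68, |zone P∩zone Q| = 36.
|zone P ∖ zone Q| = |zone P| − |zone P∩zone Q| = 68 − 36 = 32.00.

32.00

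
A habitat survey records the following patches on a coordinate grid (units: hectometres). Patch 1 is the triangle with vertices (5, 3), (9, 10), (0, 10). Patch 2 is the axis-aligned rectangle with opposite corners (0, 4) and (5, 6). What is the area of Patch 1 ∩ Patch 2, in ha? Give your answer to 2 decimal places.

The intersection is the polygon with vertices (2.857,6), (5,6), (5,4), (4.286,4).
By the shoelace formula its area is 2.86.

2.86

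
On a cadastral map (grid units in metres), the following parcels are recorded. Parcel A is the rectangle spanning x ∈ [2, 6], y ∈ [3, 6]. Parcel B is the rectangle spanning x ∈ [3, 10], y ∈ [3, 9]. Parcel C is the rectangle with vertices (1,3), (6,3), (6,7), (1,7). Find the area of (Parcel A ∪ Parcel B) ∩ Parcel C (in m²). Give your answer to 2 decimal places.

The region (Parcel A ∪ Parcel B) ∩ Parcel C is the polygon with vertices (2,6), (3,6), (3,7), (6,7), (6,3), (3,3), (2,3).
By the shoelace formula its area is 15.00.

15.00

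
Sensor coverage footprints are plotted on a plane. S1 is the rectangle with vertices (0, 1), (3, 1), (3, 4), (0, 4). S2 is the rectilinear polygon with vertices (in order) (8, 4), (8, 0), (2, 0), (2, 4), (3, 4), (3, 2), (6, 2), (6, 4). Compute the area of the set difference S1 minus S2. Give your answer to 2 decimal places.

6.00

|S1| = 9, |S1∩S2| = 3.
|S1 ∖ S2| = |S1| − |S1∩S2| = 9 − 3 = 6.00.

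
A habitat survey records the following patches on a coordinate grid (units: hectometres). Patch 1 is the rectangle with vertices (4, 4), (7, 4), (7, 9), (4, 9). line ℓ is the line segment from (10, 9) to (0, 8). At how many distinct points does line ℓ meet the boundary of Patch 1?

The segment meets the boundary at (4,8.4), (7,8.7).

2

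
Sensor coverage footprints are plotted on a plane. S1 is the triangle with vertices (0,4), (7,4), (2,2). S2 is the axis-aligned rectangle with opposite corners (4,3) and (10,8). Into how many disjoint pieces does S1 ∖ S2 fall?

S1 ∖ S2 is a single connected region.

1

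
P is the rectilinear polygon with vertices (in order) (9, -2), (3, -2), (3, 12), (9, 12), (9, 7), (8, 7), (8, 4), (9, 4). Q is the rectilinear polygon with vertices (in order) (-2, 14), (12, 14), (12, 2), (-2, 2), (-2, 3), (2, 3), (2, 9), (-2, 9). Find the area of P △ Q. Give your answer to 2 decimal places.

111.00

|P| = 81, |Q| = 144, |P∩Q| = 57.
|P △ Q| = |P| + |Q| − 2·|P∩Q| = 81 + 144 − 114 = 111.00.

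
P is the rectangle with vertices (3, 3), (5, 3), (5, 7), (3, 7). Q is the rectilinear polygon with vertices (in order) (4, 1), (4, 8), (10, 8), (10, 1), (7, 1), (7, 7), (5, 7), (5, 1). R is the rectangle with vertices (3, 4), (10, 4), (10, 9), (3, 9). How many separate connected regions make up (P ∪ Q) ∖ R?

(P ∪ Q) ∖ R splits into 2 disjoint pieces (area 4, area 9).

2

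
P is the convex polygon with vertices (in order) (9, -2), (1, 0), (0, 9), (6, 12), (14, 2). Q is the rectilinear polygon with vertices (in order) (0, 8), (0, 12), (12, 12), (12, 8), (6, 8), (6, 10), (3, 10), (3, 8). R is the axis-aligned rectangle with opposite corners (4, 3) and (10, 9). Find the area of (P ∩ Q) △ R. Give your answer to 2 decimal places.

|P ∩ Q| = 15.3444.
|(P ∩ Q) ∩ R| = 2.8.
|(P ∩ Q) △ R| = 15.3444 + 36 − 5.6 = 45.74.

45.74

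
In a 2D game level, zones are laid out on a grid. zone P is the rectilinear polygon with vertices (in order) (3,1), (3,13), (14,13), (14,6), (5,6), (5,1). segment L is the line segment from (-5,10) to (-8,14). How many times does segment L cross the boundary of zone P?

The segment lies entirely outside zone P and never meets its boundary.

0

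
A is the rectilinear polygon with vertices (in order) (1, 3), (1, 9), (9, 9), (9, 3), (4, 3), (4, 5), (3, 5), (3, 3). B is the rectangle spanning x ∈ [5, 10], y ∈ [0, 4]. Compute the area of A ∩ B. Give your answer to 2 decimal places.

4.00

The intersection is the polygon with vertices (9,3), (5,3), (5,4), (9,4).
By the shoelace formula its area is 4.00.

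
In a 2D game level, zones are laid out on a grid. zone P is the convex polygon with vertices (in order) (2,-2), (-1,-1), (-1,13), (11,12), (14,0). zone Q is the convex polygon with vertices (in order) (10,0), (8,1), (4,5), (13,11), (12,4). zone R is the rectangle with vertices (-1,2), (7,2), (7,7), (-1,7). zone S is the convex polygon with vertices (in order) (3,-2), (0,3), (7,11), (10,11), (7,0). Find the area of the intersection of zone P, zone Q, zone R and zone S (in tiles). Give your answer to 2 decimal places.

7.50

The intersection is the polygon with vertices (7,7), (7,2), (4,5).
By the shoelace formula its area is 7.50.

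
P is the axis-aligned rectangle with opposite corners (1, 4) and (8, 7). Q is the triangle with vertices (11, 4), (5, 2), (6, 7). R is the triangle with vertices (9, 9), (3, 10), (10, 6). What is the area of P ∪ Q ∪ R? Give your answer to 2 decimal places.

By inclusion–exclusion:
Individual areas: |P| = 21, |Q| = 14, |R| = 8.5.
|P∩Q| = 5.7.
|P∩R| = 0.
|Q∩R| = 0.
|P∩Q∩R| = 0.
|P ∪ Q ∪ R| = 43.5 − 5.7 + 0 = 37.80.

37.80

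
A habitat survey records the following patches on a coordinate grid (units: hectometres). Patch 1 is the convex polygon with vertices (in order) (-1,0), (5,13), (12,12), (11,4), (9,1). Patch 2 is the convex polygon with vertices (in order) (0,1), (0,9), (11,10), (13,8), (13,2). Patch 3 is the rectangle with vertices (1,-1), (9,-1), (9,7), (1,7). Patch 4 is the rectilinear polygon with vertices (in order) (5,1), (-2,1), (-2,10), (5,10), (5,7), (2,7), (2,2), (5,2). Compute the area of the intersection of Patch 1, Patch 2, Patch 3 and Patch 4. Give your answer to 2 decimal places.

6.49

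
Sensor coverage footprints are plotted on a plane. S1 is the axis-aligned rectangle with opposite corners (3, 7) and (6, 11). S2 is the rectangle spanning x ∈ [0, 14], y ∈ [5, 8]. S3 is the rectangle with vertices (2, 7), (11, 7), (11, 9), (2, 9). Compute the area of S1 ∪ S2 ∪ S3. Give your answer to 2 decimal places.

57.00

By inclusion–exclusion:
Individual areas: |S1| = 12, |S2| = 42, |S3| = 18.
|S1∩S2|: x∈[3,6], y∈[7,8] → 3·1 = 3.
|S1∩S3|: x∈[3,6], y∈[7,9] → 3·2 = 6.
|S2∩S3|: x∈[2,11], y∈[7,8] → 9·1 = 9.
|S1∩S2∩S3| = 3.
|S1 ∪ S2 ∪ S3| = 72 − 18 + 3 = 57.00.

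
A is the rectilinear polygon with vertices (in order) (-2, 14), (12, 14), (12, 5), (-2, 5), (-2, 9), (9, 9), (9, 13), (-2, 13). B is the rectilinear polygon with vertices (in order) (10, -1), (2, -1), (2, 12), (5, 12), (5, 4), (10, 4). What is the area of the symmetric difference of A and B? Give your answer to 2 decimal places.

122.00

|A| = 82, |B| = 64, |A∩B| = 12.
|A △ B| = |A| + |B| − 2·|A∩B| = 82 + 64 − 24 = 122.00.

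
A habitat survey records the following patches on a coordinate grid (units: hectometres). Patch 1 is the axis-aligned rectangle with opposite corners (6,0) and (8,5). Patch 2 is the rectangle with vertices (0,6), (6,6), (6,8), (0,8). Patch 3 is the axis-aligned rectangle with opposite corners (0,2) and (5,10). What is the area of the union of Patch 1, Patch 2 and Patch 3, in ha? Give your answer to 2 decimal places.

By inclusion–exclusion:
Individual areas: |Patch 1| = 10, |Patch 2| = 12, |Patch 3| = 40.
|Patch 1∩Patch 2| = 0 (no overlap).
|Patch 1∩Patch 3| = 0 (no overlap).
|Patch 2∩Patch 3|: x∈[0,5], y∈[6,8] → 5·2 = 10.
|Patch 1∩Patch 2∩Patch 3| = 0.
|Patch 1 ∪ Patch 2 ∪ Patch 3| = 62 − 10 + 0 = 52.00.

52.00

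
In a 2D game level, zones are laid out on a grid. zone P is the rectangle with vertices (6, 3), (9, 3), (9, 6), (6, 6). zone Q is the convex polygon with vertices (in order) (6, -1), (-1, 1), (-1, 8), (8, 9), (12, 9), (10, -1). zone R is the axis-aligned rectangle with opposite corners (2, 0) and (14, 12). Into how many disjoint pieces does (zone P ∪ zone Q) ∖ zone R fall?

2

(zone P ∪ zone Q) ∖ zone R splits into 2 disjoint pieces (area 22.7857, area 5.85).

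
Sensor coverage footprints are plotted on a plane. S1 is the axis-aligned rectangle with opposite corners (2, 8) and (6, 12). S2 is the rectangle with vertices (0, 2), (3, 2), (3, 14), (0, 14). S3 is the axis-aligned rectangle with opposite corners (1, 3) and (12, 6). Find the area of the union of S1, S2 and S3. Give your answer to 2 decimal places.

75.00

By inclusion–exclusion:
Individual areas: |S1| = 16, |S2| = 36, |S3| = 33.
|S1∩S2|: x∈[2,3], y∈[8,12] → 1·4 = 4.
|S1∩S3| = 0 (no overlap).
|S2∩S3|: x∈[1,3], y∈[3,6] → 2·3 = 6.
|S1∩S2∩S3| = 0.
|S1 ∪ S2 ∪ S3| = 85 − 10 + 0 = 75.00.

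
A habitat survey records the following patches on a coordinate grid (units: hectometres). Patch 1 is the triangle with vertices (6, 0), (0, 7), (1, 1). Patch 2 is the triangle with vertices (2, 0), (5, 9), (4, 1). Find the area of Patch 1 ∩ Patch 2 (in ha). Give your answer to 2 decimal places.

3.13

The intersection is the polygon with vertices (4.146,2.164), (4,1), (3.143,0.571), (2.25,0.75), (3.12,3.36).
By the shoelace formula its area is 3.13.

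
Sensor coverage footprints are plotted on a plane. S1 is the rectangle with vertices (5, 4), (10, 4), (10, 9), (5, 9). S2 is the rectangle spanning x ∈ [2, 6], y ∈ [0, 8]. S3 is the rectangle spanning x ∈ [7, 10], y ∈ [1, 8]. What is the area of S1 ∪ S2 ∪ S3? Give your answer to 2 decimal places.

62.00

By inclusion–exclusion:
Individual areas: |S1| = 25, |S2| = 32, |S3| = 21.
|S1∩S2|: x∈[5,6], y∈[4,8] → 1·4 = 4.
|S1∩S3|: x∈[7,10], y∈[4,8] → 3·4 = 12.
|S2∩S3| = 0 (no overlap).
|S1∩S2∩S3| = 0.
|S1 ∪ S2 ∪ S3| = 78 − 16 + 0 = 62.00.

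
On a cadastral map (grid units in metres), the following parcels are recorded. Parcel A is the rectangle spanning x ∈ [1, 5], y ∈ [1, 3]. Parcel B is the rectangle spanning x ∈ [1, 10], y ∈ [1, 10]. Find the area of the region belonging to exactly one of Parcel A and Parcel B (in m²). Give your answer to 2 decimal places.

73.00

|Parcel A∩Parcel B|: x∈[1,5], y∈[1,3] → 4·2 = 8.
|Parcel A △ Parcel B| = |Parcel A| + |Parcel B| − 2·|Parcel A∩Parcel B| = 8 + 81 − 16 = 73.00.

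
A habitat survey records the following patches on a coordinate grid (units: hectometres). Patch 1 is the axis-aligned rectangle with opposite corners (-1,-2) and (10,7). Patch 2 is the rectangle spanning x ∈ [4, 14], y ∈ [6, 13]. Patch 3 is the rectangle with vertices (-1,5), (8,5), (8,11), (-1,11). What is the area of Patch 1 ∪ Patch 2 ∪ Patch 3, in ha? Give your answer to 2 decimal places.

By inclusion–exclusion:
Individual areas: |Patch 1| = 99, |Patch 2| = 70, |Patch 3| = 54.
|Patch 1∩Patch 2|: x∈[4,10], y∈[6,7] → 6·1 = 6.
|Patch 1∩Patch 3|: x∈[-1,8], y∈[5,7] → 9·2 = 18.
|Patch 2∩Patch 3|: x∈[4,8], y∈[6,11] → 4·5 = 20.
|Patch 1∩Patch 2∩Patch 3| = 4.
|Patch 1 ∪ Patch 2 ∪ Patch 3| = 223 − 44 + 4 = 183.00.

183.00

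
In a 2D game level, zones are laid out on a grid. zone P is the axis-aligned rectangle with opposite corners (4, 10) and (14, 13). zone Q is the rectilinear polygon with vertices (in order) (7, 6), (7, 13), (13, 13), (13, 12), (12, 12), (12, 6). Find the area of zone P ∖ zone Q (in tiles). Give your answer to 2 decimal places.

14.00

|zone P| = 30, |zone P∩zone Q| = 16.
|zone P ∖ zone Q| = |zone P| − |zone P∩zone Q| = 30 − 16 = 14.00.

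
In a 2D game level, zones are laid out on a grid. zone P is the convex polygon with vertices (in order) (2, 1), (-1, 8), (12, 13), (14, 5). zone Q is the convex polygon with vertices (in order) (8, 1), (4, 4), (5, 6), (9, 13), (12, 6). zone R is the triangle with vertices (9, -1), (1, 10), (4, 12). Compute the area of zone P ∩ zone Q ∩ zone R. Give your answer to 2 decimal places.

The intersection is the polygon with vertices (6.463,2.488), (4.556,5.111), (5,6), (5.782,7.368), (7.523,2.841).
By the shoelace formula its area is 6.51.

6.51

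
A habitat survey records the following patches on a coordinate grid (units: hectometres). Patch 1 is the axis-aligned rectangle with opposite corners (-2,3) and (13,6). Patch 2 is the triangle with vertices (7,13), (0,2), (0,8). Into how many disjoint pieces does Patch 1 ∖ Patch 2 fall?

Patch 1 ∖ Patch 2 splits into 2 disjoint pieces (area 34.2273, area 6).

2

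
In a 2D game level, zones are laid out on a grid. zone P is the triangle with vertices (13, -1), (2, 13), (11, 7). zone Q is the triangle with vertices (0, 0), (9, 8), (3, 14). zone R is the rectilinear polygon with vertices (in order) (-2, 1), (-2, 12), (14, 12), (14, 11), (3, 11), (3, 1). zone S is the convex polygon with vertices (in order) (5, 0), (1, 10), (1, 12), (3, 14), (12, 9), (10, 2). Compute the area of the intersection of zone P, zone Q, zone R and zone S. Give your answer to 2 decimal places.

1.07

The intersection is the polygon with vertices (3.571,11), (2.786,12), (3.5,12), (5,11).
By the shoelace formula its area is 1.07.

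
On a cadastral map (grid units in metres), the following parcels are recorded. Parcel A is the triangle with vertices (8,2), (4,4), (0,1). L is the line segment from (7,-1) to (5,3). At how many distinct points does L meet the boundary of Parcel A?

1

The segment meets the boundary at (5.647,1.706).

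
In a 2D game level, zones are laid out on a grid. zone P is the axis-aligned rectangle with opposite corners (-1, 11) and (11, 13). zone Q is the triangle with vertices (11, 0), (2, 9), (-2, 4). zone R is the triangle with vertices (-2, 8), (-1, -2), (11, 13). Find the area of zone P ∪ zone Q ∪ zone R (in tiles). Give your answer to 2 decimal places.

104.71

By inclusion–exclusion:
Individual areas: |zone P| = 24, |zone Q| = 40.5, |zone R| = 67.5.
|zone P∩zone Q| = 0.
|zone P∩zone R| = 3.6.
|zone Q∩zone R| = 23.6944.
|zone P∩zone Q∩zone R| = 0.
|zone P ∪ zone Q ∪ zone R| = 132 − 27.2944 + 0 = 104.71.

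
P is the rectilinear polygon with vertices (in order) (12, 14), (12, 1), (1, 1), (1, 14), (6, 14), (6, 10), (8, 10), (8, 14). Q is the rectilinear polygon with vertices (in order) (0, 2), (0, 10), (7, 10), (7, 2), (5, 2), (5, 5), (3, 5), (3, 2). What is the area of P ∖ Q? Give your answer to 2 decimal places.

|P| = 135, |P∩Q| = 42.
|P ∖ Q| = |P| − |P∩Q| = 135 − 42 = 93.00.

93.00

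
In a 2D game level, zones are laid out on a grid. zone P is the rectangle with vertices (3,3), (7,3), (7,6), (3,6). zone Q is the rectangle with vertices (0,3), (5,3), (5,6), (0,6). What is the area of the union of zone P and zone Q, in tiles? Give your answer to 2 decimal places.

By inclusion–exclusion:
Individual areas: |zone P| = 12, |zone Q| = 15.
|zone P∩zone Q|: x∈[3,5], y∈[3,6] → 2·3 = 6.
|zone P ∪ zone Q| = 27 − 6 = 21.00.

21.00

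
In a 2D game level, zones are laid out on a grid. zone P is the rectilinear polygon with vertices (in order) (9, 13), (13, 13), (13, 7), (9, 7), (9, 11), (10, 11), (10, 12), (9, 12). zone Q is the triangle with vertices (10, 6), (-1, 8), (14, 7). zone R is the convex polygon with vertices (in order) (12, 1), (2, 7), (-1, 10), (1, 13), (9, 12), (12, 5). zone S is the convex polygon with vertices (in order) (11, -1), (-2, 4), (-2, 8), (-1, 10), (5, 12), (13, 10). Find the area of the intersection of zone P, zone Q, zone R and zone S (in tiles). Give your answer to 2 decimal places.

The intersection is the polygon with vertices (9,7.333), (11.059,7.196), (11.143,7), (9,7).
By the shoelace formula its area is 0.55.

0.55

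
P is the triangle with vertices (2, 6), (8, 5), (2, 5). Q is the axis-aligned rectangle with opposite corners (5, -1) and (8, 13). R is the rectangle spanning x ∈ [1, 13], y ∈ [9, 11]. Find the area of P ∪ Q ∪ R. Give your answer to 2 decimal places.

62.25

By inclusion–exclusion:
Individual areas: |P| = 3, |Q| = 42, |R| = 24.
|P∩Q| = 0.75.
|P∩R| = 0.
|Q∩R|: x∈[5,8], y∈[9,11] → 3·2 = 6.
|P∩Q∩R| = 0.
|P ∪ Q ∪ R| = 69 − 6.75 + 0 = 62.25.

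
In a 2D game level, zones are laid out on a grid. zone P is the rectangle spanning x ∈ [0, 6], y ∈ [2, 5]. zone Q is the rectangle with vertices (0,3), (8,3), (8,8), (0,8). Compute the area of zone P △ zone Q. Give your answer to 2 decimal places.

|zone P∩zone Q|: x∈[0,6], y∈[3,5] → 6·2 = 12.
|zone P △ zone Q| = |zone P| + |zone Q| − 2·|zone P∩zone Q| = 18 + 40 − 24 = 34.00.

34.00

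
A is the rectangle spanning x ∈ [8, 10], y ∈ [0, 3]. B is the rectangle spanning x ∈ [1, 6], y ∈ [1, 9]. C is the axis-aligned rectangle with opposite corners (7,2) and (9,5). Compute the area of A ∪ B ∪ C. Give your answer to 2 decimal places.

51.00

By inclusion–exclusion:
Individual areas: |A| = 6, |B| = 40, |C| = 6.
|A∩B| = 0 (no overlap).
|A∩C|: x∈[8,9], y∈[2,3] → 1·1 = 1.
|B∩C| = 0 (no overlap).
|A∩B∩C| = 0.
|A ∪ B ∪ C| = 52 − 1 + 0 = 51.00.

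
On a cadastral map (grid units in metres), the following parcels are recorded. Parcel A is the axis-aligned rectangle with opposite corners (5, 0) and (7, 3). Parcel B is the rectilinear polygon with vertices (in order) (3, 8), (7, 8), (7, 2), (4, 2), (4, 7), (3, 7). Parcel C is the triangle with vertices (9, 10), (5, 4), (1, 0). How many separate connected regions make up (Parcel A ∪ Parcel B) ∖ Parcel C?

(Parcel A ∪ Parcel B) ∖ Parcel C splits into 2 disjoint pieces (area 12.5, area 8.125).

2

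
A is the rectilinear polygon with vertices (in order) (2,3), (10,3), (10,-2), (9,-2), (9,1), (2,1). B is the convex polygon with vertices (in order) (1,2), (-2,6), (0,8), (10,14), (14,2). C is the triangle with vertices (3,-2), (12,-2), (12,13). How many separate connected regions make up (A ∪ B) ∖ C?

2

(A ∪ B) ∖ C splits into 2 disjoint pieces (area 81.4786, area 6).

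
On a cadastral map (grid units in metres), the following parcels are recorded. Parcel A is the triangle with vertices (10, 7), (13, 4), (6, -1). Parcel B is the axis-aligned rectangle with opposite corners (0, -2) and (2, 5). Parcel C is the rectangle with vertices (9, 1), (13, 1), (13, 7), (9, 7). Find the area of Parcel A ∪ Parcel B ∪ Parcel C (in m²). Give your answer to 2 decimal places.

By inclusion–exclusion:
Individual areas: |Parcel A| = 18, |Parcel B| = 14, |Parcel C| = 24.
|Parcel A∩Parcel B| = 0.
|Parcel A∩Parcel C| = 12.2143.
|Parcel B∩Parcel C| = 0 (no overlap).
|Parcel A∩Parcel B∩Parcel C| = 0.
|Parcel A ∪ Parcel B ∪ Parcel C| = 56 − 12.2143 + 0 = 43.79.

43.79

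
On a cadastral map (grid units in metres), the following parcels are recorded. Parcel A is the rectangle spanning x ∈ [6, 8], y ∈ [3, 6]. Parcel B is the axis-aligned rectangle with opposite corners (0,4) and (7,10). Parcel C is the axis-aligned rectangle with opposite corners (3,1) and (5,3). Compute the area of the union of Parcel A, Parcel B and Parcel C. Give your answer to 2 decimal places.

50.00

By inclusion–exclusion:
Individual areas: |Parcel A| = 6, |Parcel B| = 42, |Parcel C| = 4.
|Parcel A∩Parcel B|: x∈[6,7], y∈[4,6] → 1·2 = 2.
|Parcel A∩Parcel C| = 0 (no overlap).
|Parcel B∩Parcel C| = 0 (no overlap).
|Parcel A∩Parcel B∩Parcel C| = 0.
|Parcel A ∪ Parcel B ∪ Parcel C| = 52 − 2 + 0 = 50.00.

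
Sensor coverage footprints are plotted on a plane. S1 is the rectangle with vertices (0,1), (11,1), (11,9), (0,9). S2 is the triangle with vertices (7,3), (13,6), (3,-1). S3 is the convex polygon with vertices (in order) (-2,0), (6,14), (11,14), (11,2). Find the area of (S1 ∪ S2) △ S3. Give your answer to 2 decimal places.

50.04

|S1 ∪ S2| = 89.2571.
|(S1 ∪ S2) ∩ S3| = 76.1071.
|(S1 ∪ S2) △ S3| = 89.2571 + 113 − 152.2143 = 50.04.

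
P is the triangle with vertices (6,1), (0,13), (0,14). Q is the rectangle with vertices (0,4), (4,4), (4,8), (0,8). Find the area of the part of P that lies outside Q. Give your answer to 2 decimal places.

|P| = 3, |P∩Q| = 0.609.
|P ∖ Q| = |P| − |P∩Q| = 3 − 0.609 = 2.39.

2.39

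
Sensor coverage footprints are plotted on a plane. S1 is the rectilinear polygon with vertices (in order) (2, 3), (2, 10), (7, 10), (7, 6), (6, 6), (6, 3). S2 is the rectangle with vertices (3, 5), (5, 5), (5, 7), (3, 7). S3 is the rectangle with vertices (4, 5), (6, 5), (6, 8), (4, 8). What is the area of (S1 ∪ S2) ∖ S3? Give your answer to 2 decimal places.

26.00

|S1 ∪ S2| = 32.
|(S1 ∪ S2) ∩ S3| = 6.
|(S1 ∪ S2) ∖ S3| = 32 − 6 = 26.00.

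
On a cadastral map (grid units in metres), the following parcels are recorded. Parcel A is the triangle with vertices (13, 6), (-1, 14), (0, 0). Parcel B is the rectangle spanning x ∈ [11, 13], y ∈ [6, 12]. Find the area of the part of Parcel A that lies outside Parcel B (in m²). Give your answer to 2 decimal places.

|Parcel A| = 94, |Parcel A∩Parcel B| = 1.1429.
|Parcel A ∖ Parcel B| = |Parcel A| − |Parcel A∩Parcel B| = 94 − 1.1429 = 92.86.

92.86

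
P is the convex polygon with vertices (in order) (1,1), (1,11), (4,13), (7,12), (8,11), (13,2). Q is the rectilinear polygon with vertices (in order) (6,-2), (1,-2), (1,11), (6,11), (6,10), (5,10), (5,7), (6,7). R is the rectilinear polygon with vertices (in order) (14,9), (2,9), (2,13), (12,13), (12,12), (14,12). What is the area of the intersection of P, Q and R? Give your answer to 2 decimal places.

7.00

The intersection is the polygon with vertices (6,11), (6,10), (5,10), (5,9), (2,9), (2,11).
By the shoelace formula its area is 7.00.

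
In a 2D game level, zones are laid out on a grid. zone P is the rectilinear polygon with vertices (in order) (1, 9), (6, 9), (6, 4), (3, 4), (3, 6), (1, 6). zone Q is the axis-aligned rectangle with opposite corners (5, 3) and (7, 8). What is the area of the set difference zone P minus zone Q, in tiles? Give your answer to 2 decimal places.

17.00

|zone P| = 21, |zone P∩zone Q| = 4.
|zone P ∖ zone Q| = |zone P| − |zone P∩zone Q| = 21 − 4 = 17.00.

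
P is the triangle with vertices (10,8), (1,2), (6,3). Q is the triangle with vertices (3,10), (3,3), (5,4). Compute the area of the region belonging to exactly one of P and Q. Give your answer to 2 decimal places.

15.62

|P| = 10.5, |Q| = 7, |P∩Q| = 0.9394.
|P △ Q| = |P| + |Q| − 2·|P∩Q| = 10.5 + 7 − 1.8788 = 15.62.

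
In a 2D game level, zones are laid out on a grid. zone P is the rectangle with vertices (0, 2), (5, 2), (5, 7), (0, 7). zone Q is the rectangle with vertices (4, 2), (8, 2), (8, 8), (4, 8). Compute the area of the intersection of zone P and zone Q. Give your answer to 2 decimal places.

5.00

|zone P∩zone Q|: x∈[4,5], y∈[2,7] → 1·5 = 5.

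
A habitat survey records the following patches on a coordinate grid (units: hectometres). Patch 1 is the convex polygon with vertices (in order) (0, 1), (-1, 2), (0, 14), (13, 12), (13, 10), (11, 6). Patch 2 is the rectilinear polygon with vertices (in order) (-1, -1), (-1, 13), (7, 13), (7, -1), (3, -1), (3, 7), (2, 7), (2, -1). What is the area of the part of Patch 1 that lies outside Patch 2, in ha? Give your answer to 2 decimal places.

46.56

|Patch 1| = 121, |Patch 1∩Patch 2| = 74.4391.
|Patch 1 ∖ Patch 2| = |Patch 1| − |Patch 1∩Patch 2| = 121 − 74.4391 = 46.56.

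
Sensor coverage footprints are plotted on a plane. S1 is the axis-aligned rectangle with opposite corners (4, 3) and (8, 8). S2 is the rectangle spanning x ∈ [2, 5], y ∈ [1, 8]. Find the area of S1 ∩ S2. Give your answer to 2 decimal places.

5.00

|S1∩S2|: x∈[4,5], y∈[3,8] → 1·5 = 5.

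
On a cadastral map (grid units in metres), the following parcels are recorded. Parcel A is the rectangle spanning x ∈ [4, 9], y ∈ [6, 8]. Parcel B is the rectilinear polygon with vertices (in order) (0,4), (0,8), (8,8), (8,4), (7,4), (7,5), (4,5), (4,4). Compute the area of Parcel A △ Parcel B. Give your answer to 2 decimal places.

23.00

|Parcel A| = 10, |Parcel B| = 29, |Parcel A∩Parcel B| = 8.
|Parcel A △ Parcel B| = |Parcel A| + |Parcel B| − 2·|Parcel A∩Parcel B| = 10 + 29 − 16 = 23.00.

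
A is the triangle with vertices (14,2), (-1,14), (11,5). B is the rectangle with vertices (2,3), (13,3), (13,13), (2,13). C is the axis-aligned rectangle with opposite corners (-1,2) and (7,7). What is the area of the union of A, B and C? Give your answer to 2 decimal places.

130.35

By inclusion–exclusion:
Individual areas: |A| = 4.5, |B| = 110, |C| = 40.
|A∩B| = 4.15.
|A∩C| = 0.
|B∩C|: x∈[2,7], y∈[3,7] → 5·4 = 20.
|A∩B∩C| = 0.
|A ∪ B ∪ C| = 154.5 − 24.15 + 0 = 130.35.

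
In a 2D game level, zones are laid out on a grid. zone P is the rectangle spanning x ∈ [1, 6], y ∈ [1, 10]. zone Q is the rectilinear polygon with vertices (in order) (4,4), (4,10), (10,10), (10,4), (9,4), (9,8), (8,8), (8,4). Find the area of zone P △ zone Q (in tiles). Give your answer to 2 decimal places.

53.00

|zone P| = 45, |zone Q| = 32, |zone P∩zone Q| = 12.
|zone P △ zone Q| = |zone P| + |zone Q| − 2·|zone P∩zone Q| = 45 + 32 − 24 = 53.00.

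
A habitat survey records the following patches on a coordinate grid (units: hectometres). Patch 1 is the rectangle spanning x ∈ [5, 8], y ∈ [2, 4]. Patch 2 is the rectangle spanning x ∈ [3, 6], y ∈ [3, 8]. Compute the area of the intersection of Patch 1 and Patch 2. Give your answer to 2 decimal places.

|Patch 1∩Patch 2|: x∈[5,6], y∈[3,4] → 1·1 = 1.

1.00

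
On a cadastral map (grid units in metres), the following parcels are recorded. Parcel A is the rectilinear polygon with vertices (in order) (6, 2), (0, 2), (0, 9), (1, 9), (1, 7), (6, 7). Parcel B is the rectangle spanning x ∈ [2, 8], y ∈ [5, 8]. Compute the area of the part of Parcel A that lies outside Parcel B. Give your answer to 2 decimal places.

|Parcel A| = 32, |Parcel A∩Parcel B| = 8.
|Parcel A ∖ Parcel B| = |Parcel A| − |Parcel A∩Parcel B| = 32 − 8 = 24.00.

24.00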